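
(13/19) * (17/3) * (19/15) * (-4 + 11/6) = -2873/270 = -10.64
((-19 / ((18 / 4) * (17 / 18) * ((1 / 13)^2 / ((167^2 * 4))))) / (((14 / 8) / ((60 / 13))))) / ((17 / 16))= -423234539520 / 2023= -209211339.36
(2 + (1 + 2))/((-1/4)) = -20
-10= -10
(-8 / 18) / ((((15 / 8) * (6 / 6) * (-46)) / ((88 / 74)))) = 704 / 114885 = 0.01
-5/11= -0.45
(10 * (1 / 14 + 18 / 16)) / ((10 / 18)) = 603 / 28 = 21.54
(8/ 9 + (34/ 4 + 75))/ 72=1519/ 1296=1.17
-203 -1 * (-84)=-119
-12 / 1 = -12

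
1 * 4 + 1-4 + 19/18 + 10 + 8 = 20.06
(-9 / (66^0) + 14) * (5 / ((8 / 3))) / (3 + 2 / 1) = 15 / 8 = 1.88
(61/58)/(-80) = -61/4640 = -0.01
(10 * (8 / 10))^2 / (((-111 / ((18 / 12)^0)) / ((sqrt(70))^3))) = -4480 * sqrt(70) / 111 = -337.68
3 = 3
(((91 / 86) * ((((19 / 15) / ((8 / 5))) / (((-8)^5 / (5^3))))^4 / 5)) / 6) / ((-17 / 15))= -2895315185546875 / 1118464167268778250992615424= -0.00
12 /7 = 1.71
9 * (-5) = -45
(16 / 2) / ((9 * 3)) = 8 / 27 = 0.30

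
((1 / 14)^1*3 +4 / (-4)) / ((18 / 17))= -187 / 252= -0.74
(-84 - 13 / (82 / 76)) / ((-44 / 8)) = 716 / 41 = 17.46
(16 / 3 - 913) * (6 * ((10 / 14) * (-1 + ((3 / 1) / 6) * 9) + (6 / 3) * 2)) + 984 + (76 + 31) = -34308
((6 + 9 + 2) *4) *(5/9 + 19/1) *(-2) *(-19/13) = 454784/117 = 3887.04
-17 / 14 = -1.21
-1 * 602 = -602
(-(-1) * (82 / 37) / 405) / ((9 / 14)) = 1148 / 134865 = 0.01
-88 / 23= -3.83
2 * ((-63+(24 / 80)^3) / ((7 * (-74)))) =62973 / 259000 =0.24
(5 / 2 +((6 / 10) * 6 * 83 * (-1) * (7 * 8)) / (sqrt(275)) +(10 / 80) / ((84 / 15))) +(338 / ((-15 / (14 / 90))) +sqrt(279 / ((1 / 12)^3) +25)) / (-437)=-83664 * sqrt(11) / 275- sqrt(482137) / 437 +167190859 / 66074400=-1008.08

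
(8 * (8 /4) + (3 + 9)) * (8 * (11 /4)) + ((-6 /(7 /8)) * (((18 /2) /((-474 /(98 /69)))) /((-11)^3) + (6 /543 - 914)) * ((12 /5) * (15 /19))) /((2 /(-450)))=-155517265547542664 /58218793171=-2671255.40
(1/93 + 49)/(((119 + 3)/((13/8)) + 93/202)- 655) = -11969308/141515217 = -0.08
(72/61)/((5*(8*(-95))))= -9/28975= -0.00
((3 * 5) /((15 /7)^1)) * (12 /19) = 84 /19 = 4.42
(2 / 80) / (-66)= -1 / 2640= -0.00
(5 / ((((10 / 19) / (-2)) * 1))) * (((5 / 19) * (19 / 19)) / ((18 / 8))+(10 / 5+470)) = -80732 / 9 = -8970.22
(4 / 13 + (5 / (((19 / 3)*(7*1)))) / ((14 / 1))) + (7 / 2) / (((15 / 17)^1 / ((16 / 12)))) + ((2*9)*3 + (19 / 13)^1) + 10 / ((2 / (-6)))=33839453 / 1089270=31.07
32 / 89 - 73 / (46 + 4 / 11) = -55147 / 45390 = -1.21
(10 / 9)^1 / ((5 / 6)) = 4 / 3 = 1.33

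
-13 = -13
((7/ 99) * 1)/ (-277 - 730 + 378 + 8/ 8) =-7/ 62172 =-0.00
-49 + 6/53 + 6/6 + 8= -2114/53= -39.89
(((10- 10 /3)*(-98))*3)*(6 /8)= -1470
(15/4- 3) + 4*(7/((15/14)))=26.88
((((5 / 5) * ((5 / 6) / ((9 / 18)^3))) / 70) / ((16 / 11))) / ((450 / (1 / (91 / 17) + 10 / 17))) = 0.00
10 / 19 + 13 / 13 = 29 / 19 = 1.53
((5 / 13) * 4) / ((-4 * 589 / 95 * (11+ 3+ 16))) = -5 / 2418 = -0.00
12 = 12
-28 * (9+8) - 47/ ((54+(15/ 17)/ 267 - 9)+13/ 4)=-476.97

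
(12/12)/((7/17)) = 17/7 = 2.43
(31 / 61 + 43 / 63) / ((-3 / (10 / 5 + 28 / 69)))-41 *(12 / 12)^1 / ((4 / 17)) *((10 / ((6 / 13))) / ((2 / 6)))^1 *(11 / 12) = -132159454141 / 12728016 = -10383.35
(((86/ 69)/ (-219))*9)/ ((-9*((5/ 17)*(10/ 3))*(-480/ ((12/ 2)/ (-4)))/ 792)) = 24123/ 1679000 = 0.01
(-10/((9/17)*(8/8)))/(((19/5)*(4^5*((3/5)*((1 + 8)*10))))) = -425/4727808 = -0.00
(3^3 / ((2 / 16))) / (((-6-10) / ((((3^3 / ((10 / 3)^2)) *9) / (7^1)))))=-59049 / 1400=-42.18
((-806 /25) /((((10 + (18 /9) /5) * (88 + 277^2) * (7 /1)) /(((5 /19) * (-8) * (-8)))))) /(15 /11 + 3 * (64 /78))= -10912 /429885659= -0.00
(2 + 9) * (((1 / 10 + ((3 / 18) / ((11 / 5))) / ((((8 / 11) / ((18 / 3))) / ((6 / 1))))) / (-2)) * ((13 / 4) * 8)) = -11011 / 20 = -550.55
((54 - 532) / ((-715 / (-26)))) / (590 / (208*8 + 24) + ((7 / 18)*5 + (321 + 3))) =-7261776 / 136319095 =-0.05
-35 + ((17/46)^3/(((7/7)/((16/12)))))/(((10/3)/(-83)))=-8924679/243340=-36.68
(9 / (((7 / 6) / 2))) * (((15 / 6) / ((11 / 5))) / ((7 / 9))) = 12150 / 539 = 22.54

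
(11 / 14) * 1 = 11 / 14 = 0.79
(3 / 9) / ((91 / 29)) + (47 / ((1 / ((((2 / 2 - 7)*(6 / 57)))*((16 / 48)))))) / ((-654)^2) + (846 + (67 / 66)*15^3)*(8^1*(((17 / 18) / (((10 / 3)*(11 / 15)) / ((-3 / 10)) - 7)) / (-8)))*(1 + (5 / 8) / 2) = 18615712922805533 / 53233677072576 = 349.70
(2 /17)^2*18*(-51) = -216 /17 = -12.71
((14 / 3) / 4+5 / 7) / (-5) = -79 / 210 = -0.38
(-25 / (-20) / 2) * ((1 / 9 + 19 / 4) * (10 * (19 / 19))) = 4375 / 144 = 30.38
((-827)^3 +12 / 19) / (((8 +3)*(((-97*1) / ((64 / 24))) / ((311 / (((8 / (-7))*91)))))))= -3342185249515 / 790647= -4227152.26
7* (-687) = -4809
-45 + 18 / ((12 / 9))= -63 / 2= -31.50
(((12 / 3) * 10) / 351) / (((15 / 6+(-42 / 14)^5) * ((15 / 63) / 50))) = -5600 / 56277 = -0.10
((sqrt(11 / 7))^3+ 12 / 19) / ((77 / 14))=24 / 209+ 2 * sqrt(77) / 49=0.47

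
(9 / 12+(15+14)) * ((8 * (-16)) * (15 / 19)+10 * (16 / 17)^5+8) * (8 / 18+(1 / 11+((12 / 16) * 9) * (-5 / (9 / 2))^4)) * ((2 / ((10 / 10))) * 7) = -148919441319572 / 385616457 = -386185.39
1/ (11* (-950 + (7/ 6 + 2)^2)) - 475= -176808811/ 372229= -475.00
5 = 5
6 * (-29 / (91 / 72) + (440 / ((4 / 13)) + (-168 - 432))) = 440652 / 91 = 4842.33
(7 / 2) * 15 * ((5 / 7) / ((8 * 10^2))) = 0.05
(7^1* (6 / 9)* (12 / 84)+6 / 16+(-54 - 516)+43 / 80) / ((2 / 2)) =-136421 / 240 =-568.42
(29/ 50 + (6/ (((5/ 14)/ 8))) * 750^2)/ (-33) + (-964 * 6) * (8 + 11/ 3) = -3891342029/ 1650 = -2358389.11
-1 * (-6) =6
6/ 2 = 3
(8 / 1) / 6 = 1.33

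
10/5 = 2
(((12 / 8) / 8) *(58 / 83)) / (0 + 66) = 29 / 14608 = 0.00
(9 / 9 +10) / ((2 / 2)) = 11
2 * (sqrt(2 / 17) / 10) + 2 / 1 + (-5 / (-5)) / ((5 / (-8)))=sqrt(34) / 85 + 2 / 5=0.47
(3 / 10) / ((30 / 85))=17 / 20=0.85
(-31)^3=-29791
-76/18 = -4.22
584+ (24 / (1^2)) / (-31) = 18080 / 31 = 583.23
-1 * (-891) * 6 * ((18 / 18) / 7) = 5346 / 7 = 763.71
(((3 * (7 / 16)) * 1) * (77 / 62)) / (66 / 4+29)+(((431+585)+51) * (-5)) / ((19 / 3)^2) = -309517329 / 2327728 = -132.97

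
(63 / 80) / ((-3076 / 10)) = -63 / 24608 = -0.00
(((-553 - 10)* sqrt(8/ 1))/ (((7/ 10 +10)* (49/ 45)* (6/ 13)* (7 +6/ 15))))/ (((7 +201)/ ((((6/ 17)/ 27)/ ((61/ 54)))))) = -633375* sqrt(2)/ 402337334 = -0.00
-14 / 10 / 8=-7 / 40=-0.18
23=23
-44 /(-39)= 44 /39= 1.13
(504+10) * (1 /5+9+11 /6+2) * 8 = 803896 /15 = 53593.07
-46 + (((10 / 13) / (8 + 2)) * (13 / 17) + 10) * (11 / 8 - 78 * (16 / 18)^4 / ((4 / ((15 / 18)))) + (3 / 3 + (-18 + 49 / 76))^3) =-12638802803387 / 286327872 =-44141.01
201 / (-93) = -67 / 31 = -2.16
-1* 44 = -44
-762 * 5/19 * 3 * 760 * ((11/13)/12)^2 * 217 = -83365975/169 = -493289.79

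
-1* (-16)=16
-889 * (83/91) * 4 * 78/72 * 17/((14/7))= -179197/6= -29866.17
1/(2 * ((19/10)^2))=0.14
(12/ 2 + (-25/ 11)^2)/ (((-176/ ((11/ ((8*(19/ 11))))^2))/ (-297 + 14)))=4205663/ 369664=11.38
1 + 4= 5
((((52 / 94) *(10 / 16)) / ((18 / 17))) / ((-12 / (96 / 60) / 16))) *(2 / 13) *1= -136 / 1269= -0.11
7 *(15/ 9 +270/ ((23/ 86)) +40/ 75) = 814471/ 115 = 7082.36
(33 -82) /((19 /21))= -1029 /19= -54.16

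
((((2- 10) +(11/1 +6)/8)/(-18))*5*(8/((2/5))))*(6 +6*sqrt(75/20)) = 1175/6 +1175*sqrt(15)/12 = 575.06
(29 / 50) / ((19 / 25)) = 29 / 38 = 0.76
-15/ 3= -5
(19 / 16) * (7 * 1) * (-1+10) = 1197 / 16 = 74.81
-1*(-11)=11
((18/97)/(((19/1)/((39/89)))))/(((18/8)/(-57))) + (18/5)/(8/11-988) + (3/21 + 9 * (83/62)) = 102394679531/8476958525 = 12.08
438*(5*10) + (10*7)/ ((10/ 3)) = 21921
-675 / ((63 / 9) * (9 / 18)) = -192.86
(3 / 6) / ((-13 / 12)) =-6 / 13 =-0.46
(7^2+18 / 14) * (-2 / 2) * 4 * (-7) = 1408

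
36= 36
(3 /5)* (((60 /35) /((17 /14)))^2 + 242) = 211542 /1445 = 146.40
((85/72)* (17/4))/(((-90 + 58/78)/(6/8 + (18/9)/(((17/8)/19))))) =-1400035/1336704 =-1.05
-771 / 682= -1.13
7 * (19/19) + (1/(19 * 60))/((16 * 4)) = 510721/72960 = 7.00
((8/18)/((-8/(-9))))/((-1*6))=-1/12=-0.08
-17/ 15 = -1.13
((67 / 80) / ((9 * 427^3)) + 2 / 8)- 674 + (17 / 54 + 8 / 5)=-671.84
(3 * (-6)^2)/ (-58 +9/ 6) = -216/ 113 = -1.91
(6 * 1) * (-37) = -222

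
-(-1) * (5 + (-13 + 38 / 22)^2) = 15981 / 121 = 132.07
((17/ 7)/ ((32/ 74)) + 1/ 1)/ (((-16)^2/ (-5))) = -0.13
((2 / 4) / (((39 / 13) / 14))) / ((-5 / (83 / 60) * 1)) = -581 / 900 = -0.65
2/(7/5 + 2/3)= 30/31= 0.97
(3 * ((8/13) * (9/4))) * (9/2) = 243/13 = 18.69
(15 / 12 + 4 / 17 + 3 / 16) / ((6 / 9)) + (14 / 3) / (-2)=287 / 1632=0.18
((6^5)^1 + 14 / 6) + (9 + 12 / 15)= 116822 / 15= 7788.13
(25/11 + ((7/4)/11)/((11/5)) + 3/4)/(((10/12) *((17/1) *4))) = 2247/41140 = 0.05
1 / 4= 0.25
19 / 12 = 1.58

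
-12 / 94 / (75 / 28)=-56 / 1175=-0.05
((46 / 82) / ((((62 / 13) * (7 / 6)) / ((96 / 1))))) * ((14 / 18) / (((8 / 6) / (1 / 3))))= 1.88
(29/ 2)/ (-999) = -29/ 1998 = -0.01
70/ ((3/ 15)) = 350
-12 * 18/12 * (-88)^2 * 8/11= -101376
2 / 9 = 0.22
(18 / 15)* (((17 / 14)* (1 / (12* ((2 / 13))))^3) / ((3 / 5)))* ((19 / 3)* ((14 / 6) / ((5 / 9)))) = 709631 / 69120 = 10.27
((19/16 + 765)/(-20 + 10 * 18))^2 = 150283081/6553600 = 22.93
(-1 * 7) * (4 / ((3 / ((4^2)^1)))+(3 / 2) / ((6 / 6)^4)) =-959 / 6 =-159.83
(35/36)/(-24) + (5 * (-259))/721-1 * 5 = -608405/88992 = -6.84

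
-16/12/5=-4/15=-0.27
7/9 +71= 646/9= 71.78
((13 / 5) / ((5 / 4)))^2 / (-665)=-2704 / 415625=-0.01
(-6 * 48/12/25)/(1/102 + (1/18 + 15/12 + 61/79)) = -1160352/2523175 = -0.46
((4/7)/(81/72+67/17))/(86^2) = 136/8917727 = 0.00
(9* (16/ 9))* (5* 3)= 240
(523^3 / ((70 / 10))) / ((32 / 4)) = 143055667 / 56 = 2554565.48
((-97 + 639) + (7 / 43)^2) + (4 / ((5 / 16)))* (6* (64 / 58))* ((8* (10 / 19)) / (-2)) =370451961 / 1018799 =363.62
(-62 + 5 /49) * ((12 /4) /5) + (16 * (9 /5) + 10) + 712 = 174847 /245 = 713.66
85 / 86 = 0.99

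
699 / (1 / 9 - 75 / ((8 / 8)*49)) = -308259 / 626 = -492.43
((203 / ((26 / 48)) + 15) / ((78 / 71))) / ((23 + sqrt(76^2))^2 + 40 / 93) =11152467 / 308098154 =0.04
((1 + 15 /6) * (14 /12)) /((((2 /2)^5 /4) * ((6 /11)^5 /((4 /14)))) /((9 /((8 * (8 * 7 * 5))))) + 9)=7891499 /37714788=0.21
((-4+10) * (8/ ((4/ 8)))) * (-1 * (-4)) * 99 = 38016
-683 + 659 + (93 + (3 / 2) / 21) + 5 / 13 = 12641 / 182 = 69.46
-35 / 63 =-5 / 9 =-0.56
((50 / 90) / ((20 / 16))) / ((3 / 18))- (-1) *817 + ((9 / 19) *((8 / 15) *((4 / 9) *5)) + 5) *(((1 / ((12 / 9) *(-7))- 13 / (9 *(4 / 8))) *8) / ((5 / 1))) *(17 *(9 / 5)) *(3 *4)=-17894501 / 1995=-8969.67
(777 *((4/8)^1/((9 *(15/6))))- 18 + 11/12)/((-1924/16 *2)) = -11/14430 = -0.00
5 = 5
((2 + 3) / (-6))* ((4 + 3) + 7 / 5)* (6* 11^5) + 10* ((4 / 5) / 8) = -6764141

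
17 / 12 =1.42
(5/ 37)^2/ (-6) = -25/ 8214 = -0.00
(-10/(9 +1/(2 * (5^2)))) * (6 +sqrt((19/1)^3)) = -9500 * sqrt(19)/451- 3000/451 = -98.47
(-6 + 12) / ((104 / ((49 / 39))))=49 / 676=0.07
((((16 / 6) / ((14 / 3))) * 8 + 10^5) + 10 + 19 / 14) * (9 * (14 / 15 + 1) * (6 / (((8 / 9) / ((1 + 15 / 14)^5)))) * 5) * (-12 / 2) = -202391126685141669 / 15059072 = -13439813999.50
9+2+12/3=15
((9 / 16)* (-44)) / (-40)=99 / 160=0.62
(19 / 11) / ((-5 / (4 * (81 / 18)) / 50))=-3420 / 11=-310.91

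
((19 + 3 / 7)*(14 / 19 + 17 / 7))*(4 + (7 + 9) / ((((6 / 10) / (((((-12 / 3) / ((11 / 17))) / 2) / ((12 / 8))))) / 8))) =-2469107744 / 92169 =-26788.92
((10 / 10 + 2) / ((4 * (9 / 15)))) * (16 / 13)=20 / 13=1.54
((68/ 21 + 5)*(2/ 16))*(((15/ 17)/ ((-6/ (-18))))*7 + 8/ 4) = 60377/ 2856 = 21.14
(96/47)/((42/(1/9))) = 0.01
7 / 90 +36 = 3247 / 90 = 36.08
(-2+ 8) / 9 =0.67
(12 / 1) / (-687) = -4 / 229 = -0.02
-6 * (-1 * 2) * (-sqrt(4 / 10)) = -12 * sqrt(10) / 5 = -7.59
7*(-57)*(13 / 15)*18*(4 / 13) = -9576 / 5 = -1915.20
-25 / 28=-0.89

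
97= 97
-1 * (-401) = 401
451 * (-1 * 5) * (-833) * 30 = 56352450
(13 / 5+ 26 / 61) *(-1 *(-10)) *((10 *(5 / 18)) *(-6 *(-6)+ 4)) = 1846000 / 549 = 3362.48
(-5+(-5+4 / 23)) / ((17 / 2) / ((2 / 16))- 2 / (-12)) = -1356 / 9407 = -0.14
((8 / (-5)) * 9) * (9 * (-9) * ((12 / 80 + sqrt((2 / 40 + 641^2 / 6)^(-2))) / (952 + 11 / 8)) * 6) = 29749568544 / 27015445475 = 1.10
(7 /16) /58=7 /928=0.01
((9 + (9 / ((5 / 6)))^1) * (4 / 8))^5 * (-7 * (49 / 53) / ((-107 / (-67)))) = -218547023367519 / 567100000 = -385376.52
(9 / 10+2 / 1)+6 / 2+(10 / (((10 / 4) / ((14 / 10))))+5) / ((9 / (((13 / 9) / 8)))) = 3961 / 648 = 6.11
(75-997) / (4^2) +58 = 3 / 8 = 0.38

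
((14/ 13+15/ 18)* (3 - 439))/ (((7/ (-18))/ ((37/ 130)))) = 3605502/ 5915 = 609.55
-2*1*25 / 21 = -50 / 21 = -2.38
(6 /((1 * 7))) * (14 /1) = 12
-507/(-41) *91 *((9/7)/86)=16.82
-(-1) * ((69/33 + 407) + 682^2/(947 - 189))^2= 18178984197124/17380561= 1045937.71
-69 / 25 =-2.76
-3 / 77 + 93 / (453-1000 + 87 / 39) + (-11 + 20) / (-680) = -41329173 / 185406760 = -0.22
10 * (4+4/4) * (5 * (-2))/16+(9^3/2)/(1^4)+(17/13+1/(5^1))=87037/260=334.76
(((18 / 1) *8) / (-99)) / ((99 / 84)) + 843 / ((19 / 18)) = 5499650 / 6897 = 797.40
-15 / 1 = -15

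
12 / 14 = 6 / 7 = 0.86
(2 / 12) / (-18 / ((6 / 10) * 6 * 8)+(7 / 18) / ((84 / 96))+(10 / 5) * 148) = 12 / 21299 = 0.00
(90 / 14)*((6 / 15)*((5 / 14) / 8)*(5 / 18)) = 25 / 784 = 0.03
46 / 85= 0.54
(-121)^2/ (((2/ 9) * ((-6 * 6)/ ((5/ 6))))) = -73205/ 48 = -1525.10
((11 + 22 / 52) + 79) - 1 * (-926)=26427 / 26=1016.42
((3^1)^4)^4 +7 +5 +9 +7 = 43046749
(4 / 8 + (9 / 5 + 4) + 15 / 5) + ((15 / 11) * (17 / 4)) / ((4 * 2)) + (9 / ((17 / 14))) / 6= 336891 / 29920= 11.26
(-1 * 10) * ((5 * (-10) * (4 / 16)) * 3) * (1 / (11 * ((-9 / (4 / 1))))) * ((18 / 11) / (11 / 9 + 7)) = -3.02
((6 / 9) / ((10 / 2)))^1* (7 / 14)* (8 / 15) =8 / 225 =0.04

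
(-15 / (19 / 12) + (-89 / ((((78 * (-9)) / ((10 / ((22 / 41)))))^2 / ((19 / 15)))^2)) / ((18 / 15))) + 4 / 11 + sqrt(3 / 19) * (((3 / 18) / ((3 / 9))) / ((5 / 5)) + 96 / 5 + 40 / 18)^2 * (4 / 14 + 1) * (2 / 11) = -33234567049798406311 / 3648098449621825056 + 3892729 * sqrt(57) / 658350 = 35.53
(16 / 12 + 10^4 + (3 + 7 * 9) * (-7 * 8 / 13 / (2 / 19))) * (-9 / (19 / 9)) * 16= -122997312 / 247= -497964.83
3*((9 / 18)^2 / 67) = 0.01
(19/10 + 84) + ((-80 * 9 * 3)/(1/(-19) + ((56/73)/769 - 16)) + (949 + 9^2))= 71362916813/57069070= 1250.47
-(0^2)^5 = 0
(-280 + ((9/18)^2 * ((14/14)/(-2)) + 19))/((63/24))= -2089/21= -99.48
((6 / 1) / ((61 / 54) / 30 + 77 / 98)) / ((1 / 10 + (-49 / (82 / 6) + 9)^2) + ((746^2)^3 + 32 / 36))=1470538800 / 34781836279678702190556719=0.00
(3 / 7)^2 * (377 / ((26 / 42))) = 783 / 7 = 111.86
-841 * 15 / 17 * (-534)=6736410 / 17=396259.41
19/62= 0.31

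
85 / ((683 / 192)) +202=154286 / 683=225.89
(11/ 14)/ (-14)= -11/ 196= -0.06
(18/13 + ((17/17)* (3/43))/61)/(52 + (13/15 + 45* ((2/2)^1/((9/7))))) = 708795/44942482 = 0.02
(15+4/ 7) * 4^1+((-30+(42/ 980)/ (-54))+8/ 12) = 41519/ 1260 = 32.95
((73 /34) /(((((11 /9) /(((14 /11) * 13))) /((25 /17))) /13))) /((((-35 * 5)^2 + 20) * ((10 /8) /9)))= 1036308 /7937963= 0.13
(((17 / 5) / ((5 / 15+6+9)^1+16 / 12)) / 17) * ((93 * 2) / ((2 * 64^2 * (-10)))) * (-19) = 0.00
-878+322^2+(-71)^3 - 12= -255117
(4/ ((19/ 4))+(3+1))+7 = 225/ 19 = 11.84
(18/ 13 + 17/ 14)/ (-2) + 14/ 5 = 2731/ 1820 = 1.50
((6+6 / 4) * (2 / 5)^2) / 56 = 3 / 140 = 0.02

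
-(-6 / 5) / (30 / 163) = 163 / 25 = 6.52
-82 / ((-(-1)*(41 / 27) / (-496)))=26784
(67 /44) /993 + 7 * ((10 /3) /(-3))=-1019279 /131076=-7.78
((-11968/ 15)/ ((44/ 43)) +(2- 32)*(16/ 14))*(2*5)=-8140.19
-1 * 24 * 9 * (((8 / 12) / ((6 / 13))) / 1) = -312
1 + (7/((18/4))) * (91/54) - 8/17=13016/4131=3.15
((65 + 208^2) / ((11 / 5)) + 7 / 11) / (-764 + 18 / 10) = -1083260 / 41921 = -25.84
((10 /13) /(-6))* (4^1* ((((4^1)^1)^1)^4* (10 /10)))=-5120 /39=-131.28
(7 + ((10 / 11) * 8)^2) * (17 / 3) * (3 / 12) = 123199 / 1452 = 84.85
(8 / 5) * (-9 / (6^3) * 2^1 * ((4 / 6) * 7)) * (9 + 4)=-364 / 45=-8.09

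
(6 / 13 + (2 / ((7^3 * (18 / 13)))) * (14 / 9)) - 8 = -388624 / 51597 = -7.53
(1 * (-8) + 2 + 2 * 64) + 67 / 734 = 89615 / 734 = 122.09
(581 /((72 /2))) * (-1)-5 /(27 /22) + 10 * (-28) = -32423 /108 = -300.21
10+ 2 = 12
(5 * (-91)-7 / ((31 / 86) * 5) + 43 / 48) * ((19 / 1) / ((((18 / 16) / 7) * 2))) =-453188323 / 16740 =-27072.18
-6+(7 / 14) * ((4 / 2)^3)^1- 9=-11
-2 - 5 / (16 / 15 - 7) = -1.16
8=8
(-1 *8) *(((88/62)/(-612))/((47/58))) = 5104/222921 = 0.02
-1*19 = -19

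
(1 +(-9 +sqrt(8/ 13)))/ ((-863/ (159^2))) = 202248/ 863 - 50562*sqrt(26)/ 11219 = 211.37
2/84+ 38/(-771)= -275/10794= -0.03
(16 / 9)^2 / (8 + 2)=128 / 405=0.32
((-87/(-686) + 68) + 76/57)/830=142949/1708140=0.08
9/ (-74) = -9/ 74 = -0.12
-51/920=-0.06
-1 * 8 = -8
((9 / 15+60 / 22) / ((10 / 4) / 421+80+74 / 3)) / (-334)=-231129 / 2428541555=-0.00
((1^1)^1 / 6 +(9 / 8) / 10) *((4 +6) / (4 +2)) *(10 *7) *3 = 2345 / 24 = 97.71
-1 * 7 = -7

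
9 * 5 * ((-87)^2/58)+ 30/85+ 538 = 217969/34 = 6410.85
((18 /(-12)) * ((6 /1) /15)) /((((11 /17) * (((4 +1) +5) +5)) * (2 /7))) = -119 /550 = -0.22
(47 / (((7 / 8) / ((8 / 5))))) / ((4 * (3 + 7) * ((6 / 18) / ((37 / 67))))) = 41736 / 11725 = 3.56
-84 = -84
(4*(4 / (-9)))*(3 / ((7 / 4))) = -64 / 21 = -3.05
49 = 49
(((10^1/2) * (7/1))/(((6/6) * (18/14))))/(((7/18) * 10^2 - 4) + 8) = 245/386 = 0.63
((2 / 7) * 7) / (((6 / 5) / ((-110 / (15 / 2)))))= -220 / 9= -24.44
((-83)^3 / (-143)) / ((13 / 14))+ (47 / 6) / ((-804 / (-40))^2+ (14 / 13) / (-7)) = 12608272338152 / 2927997501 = 4306.11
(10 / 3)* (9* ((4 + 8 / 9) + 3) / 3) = 710 / 9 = 78.89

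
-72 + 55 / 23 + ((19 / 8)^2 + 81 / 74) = -3424341 / 54464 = -62.87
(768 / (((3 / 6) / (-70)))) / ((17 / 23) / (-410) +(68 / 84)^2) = -447135897600 / 2717773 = -164522.90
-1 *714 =-714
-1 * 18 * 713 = -12834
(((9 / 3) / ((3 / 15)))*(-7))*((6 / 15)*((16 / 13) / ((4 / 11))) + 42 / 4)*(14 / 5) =-226527 / 65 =-3485.03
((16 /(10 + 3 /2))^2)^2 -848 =-236256592 /279841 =-844.25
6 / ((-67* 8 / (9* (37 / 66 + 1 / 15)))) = -1863 / 29480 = -0.06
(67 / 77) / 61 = 67 / 4697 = 0.01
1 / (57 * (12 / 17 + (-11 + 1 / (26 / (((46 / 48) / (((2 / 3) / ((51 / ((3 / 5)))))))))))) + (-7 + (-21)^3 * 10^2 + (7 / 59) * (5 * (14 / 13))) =-1601925292402919 / 1729742235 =-926106.36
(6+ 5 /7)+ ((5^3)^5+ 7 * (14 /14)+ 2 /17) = 3631591798521 /119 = 30517578138.83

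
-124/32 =-3.88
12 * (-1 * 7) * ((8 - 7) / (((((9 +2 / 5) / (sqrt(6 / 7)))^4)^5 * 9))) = -7688671875000000000000 / 111645061901724298056602371105742792390407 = -0.00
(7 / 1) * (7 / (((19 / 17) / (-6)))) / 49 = -102 / 19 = -5.37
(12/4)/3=1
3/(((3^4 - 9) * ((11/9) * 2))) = 0.02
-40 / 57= -0.70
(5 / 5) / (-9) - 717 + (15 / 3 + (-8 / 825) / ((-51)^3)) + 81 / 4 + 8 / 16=-302642151043 / 437748300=-691.36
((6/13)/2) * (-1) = -3/13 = -0.23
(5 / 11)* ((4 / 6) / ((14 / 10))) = 50 / 231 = 0.22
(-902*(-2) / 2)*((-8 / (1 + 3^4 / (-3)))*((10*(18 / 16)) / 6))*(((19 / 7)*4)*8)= 4113120 / 91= 45199.12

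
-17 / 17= -1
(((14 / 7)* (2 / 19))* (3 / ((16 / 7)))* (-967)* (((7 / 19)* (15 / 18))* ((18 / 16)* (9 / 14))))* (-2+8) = -8224335 / 23104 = -355.97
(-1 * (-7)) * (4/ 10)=14/ 5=2.80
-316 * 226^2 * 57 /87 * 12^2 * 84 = -3709363037184 /29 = -127909070247.72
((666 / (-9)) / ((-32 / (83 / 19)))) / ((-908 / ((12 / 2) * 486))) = -2238759 / 69008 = -32.44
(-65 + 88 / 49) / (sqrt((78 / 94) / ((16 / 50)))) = -6194 * sqrt(3666) / 9555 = -39.25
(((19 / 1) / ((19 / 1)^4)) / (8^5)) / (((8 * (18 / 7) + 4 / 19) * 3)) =7 / 98088124416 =0.00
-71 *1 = -71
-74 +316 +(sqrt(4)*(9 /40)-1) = 4829 /20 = 241.45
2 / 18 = 1 / 9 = 0.11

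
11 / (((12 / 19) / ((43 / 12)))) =8987 / 144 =62.41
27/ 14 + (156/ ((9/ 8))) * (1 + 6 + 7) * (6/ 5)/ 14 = 11783/ 70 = 168.33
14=14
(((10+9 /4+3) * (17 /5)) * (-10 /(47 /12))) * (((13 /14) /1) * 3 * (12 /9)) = -161772 /329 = -491.71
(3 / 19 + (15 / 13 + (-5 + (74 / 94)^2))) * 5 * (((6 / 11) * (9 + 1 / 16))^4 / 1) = -18733930877503125 / 2045047383808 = -9160.63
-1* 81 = -81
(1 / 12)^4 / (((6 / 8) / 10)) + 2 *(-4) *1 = -62203 / 7776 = -8.00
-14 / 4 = -7 / 2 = -3.50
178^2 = 31684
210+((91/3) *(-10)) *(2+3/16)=-10885/24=-453.54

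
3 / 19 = 0.16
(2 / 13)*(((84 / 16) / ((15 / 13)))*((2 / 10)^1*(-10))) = -7 / 5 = -1.40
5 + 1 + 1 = 7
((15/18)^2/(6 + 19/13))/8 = 325/27936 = 0.01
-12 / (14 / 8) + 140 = 133.14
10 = 10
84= 84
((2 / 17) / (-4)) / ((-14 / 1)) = 1 / 476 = 0.00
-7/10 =-0.70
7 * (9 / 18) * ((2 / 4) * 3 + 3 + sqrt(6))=24.32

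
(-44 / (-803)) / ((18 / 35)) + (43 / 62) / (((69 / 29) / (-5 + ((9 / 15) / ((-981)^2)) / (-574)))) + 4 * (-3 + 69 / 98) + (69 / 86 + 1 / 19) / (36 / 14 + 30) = -656598622772167252717 / 62483592342413644920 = -10.51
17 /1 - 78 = -61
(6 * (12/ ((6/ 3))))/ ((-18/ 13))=-26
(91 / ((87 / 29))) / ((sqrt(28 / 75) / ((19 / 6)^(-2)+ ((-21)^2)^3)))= 670834010535*sqrt(21) / 722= 4257822205.02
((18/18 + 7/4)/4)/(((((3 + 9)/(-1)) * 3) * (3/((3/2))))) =-11/1152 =-0.01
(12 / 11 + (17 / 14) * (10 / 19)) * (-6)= -15186 / 1463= -10.38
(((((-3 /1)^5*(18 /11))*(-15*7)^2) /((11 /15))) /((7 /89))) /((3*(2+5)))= -437946750 /121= -3619394.63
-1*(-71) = 71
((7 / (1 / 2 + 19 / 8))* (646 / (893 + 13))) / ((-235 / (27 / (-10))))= 81396 / 4080775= 0.02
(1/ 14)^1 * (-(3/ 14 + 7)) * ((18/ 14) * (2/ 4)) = -909/ 2744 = -0.33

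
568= 568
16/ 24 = 2/ 3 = 0.67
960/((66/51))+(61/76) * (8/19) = 2947102/3971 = 742.16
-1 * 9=-9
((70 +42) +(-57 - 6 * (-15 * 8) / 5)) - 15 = 184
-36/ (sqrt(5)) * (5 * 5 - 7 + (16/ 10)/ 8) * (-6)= 19656 * sqrt(5)/ 25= 1758.09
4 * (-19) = -76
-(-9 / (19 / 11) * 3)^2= -88209 / 361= -244.35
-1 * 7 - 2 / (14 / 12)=-61 / 7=-8.71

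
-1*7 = -7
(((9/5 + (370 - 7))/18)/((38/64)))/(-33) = -512/495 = -1.03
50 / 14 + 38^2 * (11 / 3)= 111263 / 21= 5298.24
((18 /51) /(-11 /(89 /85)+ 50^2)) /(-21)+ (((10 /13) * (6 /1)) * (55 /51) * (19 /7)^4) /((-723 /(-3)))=31761838319318 /28333657089465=1.12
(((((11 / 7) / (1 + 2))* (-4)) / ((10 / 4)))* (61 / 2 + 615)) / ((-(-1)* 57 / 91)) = -738452 / 855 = -863.69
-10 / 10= -1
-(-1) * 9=9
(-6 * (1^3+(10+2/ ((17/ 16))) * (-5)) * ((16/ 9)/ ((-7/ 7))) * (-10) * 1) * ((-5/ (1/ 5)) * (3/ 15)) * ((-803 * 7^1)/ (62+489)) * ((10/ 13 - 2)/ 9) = -43460.54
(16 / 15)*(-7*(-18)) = 672 / 5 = 134.40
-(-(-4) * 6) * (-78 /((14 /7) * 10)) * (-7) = -3276 /5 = -655.20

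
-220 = -220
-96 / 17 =-5.65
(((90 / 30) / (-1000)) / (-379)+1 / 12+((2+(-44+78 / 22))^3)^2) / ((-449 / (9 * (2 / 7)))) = -19539971397654766625397 / 1055139074258500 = -18518858.67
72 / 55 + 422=423.31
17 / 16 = 1.06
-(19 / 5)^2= -361 / 25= -14.44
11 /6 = 1.83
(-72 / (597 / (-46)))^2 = 1218816 / 39601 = 30.78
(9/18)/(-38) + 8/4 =151/76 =1.99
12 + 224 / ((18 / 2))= 332 / 9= 36.89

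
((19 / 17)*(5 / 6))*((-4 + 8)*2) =380 / 51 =7.45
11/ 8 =1.38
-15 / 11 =-1.36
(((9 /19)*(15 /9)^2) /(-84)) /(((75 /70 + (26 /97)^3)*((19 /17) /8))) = -1551544100 /15092860197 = -0.10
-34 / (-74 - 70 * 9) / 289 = 1 / 5984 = 0.00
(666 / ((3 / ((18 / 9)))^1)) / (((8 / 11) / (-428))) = -261294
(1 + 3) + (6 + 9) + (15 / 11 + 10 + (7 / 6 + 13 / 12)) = 1435 / 44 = 32.61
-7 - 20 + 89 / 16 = -21.44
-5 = -5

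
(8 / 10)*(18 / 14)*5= 36 / 7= 5.14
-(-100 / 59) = 100 / 59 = 1.69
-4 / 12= -1 / 3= -0.33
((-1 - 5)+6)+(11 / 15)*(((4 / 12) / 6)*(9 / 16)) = 11 / 480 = 0.02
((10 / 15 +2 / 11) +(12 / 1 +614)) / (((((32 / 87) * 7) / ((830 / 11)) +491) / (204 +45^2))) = 554922946290 / 195016657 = 2845.52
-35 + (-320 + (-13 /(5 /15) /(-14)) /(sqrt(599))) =-355 + 39 * sqrt(599) /8386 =-354.89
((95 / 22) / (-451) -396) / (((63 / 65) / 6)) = -255398455 / 104181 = -2451.49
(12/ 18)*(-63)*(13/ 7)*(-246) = 19188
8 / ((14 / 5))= 20 / 7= 2.86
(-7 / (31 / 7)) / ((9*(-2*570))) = 49 / 318060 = 0.00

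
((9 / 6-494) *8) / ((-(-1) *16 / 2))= -492.50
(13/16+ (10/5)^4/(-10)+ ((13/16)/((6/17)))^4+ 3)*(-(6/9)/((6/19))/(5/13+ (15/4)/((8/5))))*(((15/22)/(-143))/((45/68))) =4155978349951/24604806758400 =0.17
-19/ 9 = -2.11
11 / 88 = 1 / 8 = 0.12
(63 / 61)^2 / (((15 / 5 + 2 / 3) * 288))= 1323 / 1309792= 0.00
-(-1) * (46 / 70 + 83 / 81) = 4768 / 2835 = 1.68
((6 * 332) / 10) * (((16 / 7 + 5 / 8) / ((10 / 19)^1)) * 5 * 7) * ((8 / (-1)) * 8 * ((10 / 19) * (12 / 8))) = -1948176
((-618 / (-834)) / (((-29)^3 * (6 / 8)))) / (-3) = 412 / 30510639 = 0.00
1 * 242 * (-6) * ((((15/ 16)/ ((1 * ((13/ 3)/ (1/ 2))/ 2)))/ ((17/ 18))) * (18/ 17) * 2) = -2646270/ 3757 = -704.36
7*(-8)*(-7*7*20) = 54880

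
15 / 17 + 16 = 287 / 17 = 16.88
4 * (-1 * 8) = -32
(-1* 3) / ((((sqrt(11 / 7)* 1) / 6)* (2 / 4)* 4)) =-9* sqrt(77) / 11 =-7.18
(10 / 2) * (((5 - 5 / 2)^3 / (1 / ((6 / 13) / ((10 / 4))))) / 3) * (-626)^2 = 1884019.23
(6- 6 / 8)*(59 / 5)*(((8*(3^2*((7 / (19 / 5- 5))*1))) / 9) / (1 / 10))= -28910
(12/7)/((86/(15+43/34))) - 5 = -3418/731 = -4.68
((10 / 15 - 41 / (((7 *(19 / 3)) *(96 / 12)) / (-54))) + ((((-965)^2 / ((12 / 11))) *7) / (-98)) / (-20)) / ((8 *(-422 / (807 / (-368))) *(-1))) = -10494610249 / 5287518208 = -1.98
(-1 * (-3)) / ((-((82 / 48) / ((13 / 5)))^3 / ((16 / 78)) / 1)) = -18690048 / 8615125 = -2.17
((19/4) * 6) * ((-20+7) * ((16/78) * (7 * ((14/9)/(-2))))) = 3724/9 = 413.78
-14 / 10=-7 / 5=-1.40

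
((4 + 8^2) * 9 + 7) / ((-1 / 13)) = -8047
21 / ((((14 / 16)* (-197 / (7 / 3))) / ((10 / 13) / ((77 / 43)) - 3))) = 20584 / 28171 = 0.73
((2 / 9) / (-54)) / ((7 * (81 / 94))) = -94 / 137781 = -0.00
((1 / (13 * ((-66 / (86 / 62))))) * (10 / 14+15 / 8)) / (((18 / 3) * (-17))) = 6235 / 151927776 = 0.00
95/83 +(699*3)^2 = 364985042/83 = 4397410.14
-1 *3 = -3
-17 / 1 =-17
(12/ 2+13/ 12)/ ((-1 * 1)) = -85/ 12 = -7.08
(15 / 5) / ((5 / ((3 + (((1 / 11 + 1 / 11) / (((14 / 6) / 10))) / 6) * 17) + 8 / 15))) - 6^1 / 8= 20749 / 7700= 2.69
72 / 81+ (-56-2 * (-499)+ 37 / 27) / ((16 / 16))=25495 / 27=944.26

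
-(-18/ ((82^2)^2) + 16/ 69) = -361696787/ 1559820072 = -0.23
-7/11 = -0.64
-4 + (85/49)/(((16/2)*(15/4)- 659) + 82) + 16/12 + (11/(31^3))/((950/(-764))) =-2.67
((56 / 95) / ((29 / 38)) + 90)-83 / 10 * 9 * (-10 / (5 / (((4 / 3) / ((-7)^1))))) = 12650 / 203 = 62.32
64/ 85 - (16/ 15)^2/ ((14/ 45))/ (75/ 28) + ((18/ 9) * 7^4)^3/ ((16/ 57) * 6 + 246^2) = 3353050702202314/ 1832551125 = 1829717.41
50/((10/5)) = 25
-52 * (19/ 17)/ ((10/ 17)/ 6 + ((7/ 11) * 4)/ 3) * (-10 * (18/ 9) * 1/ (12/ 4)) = 217360/ 531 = 409.34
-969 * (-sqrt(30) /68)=57 * sqrt(30) /4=78.05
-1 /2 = -0.50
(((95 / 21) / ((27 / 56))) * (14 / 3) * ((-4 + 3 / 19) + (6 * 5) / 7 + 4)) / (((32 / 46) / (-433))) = -9809615 / 81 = -121106.36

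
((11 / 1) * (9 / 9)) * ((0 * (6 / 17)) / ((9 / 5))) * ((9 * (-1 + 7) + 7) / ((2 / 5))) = 0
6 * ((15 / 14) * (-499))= -3207.86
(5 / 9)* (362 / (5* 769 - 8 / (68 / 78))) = 30770 / 586881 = 0.05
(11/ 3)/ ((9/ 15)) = 6.11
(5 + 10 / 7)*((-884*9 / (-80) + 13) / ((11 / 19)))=384579 / 308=1248.63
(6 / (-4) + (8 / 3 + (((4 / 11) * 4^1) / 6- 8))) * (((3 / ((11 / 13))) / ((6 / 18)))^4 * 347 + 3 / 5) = -29271674.10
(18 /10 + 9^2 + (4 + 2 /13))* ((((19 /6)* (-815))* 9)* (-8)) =210050928 /13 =16157763.69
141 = 141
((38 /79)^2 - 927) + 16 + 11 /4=-22667777 /24964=-908.02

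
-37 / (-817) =37 / 817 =0.05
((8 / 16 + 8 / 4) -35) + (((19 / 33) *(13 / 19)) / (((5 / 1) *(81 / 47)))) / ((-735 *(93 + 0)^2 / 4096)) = -5522502861187 / 169923010950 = -32.50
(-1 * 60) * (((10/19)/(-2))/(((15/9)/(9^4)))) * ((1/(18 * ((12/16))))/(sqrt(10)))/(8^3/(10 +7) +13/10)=1487160 * sqrt(10)/101479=46.34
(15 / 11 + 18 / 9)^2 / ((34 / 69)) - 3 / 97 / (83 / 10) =760382091 / 33121814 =22.96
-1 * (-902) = 902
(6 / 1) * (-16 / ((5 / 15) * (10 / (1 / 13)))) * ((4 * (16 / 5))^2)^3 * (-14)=138538465099776 / 1015625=136407104.10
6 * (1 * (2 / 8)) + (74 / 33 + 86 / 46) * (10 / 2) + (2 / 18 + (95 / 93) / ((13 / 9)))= 41987591 / 1835262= 22.88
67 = 67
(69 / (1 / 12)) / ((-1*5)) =-828 / 5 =-165.60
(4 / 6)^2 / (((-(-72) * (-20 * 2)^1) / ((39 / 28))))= -0.00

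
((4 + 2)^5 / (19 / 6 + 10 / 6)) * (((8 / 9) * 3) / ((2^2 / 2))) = 62208 / 29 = 2145.10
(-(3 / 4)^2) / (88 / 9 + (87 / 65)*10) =-1053 / 43360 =-0.02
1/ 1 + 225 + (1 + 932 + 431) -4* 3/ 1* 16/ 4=1542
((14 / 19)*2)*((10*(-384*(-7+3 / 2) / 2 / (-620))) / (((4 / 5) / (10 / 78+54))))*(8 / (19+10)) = -104030080 / 222053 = -468.49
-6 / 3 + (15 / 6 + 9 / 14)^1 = 8 / 7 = 1.14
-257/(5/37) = -9509/5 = -1901.80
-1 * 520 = -520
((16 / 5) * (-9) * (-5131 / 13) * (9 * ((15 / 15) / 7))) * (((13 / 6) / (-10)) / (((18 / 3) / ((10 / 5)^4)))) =-211104 / 25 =-8444.16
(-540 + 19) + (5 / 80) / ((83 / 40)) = -86481 / 166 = -520.97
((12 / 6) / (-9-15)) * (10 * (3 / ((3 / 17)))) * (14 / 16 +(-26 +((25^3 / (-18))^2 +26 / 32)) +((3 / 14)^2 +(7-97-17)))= -10673013.40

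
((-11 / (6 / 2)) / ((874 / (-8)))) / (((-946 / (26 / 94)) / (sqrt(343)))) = -182*sqrt(7) / 2649531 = -0.00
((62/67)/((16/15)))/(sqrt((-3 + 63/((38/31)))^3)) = 2945*sqrt(69882)/302118276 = 0.00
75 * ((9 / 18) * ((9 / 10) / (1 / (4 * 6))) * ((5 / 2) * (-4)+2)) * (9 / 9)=-6480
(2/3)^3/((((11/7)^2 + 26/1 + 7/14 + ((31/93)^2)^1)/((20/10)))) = 1568/76947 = 0.02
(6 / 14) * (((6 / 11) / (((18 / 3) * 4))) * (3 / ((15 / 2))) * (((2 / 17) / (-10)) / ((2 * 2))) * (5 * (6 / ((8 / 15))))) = -27 / 41888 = -0.00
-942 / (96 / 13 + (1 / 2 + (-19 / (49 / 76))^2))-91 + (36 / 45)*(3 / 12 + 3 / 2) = -8267399476 / 91176235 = -90.67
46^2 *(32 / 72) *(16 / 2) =67712 / 9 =7523.56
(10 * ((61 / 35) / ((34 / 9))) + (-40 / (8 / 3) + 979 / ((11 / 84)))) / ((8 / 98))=1554714 / 17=91453.76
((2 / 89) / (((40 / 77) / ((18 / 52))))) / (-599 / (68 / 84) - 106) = -11781 / 665552680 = -0.00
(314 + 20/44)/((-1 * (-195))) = 1153/715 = 1.61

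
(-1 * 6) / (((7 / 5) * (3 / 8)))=-80 / 7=-11.43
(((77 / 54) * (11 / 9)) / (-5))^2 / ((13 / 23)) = 16500407 / 76763700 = 0.21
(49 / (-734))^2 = 2401 / 538756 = 0.00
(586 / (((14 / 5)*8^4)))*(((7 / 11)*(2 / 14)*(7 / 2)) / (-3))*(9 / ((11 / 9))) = -39555 / 991232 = -0.04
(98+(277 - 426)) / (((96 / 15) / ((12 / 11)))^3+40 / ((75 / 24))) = -172125 / 724672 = -0.24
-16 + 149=133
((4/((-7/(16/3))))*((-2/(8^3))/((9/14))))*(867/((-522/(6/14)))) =-289/21924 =-0.01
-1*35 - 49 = -84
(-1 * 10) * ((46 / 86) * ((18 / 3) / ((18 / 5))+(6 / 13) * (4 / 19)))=-300610 / 31863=-9.43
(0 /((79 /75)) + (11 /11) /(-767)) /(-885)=1 /678795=0.00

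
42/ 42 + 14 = 15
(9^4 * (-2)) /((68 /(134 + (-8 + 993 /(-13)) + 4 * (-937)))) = 315446319 /442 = 713679.45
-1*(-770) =770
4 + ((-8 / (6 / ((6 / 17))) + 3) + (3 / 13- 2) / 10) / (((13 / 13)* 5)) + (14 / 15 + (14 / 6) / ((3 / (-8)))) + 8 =714211 / 99450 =7.18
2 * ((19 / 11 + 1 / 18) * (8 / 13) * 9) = 2824 / 143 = 19.75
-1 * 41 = -41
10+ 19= 29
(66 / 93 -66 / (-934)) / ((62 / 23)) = 0.29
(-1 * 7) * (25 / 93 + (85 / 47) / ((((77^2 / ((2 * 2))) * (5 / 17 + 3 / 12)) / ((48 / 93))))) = -258873035 / 136982769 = -1.89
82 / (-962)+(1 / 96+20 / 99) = 193825 / 1523808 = 0.13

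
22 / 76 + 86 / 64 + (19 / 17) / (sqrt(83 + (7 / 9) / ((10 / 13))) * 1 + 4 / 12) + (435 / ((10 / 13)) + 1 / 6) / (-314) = -705399295 / 4084466784 + 19 * sqrt(75610) / 42789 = -0.05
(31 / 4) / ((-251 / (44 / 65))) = -341 / 16315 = -0.02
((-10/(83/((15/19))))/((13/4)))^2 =360000/420291001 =0.00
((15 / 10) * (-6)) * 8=-72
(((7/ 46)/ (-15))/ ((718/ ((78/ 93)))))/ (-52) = 7/ 30716040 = 0.00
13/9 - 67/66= 85/198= 0.43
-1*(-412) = 412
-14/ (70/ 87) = -87/ 5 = -17.40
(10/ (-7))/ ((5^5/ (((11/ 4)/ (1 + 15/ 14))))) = -11/ 18125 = -0.00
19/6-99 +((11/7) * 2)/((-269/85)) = -1093945/11298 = -96.83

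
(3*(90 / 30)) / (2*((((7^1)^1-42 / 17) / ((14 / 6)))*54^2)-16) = 153 / 192184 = 0.00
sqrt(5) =2.24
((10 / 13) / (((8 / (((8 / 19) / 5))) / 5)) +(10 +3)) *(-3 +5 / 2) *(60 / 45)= -6442 / 741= -8.69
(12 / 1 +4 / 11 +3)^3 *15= 72402135 / 1331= 54396.80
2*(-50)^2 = 5000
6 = 6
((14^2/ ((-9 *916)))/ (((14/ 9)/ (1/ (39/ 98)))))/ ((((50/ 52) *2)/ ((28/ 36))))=-2401/ 154575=-0.02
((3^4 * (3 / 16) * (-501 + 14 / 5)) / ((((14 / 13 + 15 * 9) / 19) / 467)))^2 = 4875146488513747082169 / 20027910400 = 243417630254.31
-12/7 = -1.71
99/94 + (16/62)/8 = 3163/2914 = 1.09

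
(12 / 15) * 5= 4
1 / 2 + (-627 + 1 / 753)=-943507 / 1506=-626.50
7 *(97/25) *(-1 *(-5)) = 679/5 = 135.80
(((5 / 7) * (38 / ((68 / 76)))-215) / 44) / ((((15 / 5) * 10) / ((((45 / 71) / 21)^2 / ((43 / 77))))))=-329625 / 1444508632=-0.00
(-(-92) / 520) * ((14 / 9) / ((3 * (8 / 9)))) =161 / 1560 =0.10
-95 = -95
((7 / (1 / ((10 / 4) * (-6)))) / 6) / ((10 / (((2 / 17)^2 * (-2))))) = 0.05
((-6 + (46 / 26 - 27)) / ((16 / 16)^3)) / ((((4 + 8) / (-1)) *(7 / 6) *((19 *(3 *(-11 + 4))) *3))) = -29 / 15561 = -0.00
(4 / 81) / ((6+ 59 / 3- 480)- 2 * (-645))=4 / 67689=0.00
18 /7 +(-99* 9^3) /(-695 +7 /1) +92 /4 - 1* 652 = -2511683 /4816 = -521.53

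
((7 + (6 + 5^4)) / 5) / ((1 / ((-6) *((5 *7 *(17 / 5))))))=-455532 / 5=-91106.40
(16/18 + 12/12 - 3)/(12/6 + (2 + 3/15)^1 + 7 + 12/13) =-0.09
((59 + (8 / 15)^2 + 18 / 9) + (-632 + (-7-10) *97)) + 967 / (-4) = -2215319 / 900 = -2461.47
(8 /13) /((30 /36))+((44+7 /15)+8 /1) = 2075 /39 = 53.21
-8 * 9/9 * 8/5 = -64/5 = -12.80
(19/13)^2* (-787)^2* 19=4248251971/169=25137585.63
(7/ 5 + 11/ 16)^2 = 27889/ 6400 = 4.36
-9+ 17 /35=-298 /35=-8.51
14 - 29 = -15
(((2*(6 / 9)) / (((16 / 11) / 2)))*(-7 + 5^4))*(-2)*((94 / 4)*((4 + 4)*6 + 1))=-2609299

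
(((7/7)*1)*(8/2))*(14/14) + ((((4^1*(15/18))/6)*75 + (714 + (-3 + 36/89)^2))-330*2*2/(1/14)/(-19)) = 785169038/451497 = 1739.03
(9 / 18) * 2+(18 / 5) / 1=23 / 5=4.60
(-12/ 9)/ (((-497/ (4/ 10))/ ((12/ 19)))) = 32/ 47215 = 0.00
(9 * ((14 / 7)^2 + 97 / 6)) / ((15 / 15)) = 181.50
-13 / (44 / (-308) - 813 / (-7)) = -13 / 116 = -0.11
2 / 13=0.15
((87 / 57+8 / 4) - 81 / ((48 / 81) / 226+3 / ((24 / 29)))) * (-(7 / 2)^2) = 31631531 / 137332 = 230.33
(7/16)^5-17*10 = -178241113/1048576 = -169.98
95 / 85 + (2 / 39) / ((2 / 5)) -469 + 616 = 98287 / 663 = 148.25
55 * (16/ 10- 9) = -407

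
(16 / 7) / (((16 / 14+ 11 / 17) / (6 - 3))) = 272 / 71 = 3.83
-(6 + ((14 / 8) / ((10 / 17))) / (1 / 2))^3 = -13651919 / 8000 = -1706.49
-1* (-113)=113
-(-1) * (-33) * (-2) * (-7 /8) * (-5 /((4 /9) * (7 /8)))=1485 /2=742.50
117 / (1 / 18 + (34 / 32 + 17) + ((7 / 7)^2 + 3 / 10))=84240 / 13981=6.03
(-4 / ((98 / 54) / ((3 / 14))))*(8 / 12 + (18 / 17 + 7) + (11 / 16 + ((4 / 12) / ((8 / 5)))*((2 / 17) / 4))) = -14823 / 3332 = -4.45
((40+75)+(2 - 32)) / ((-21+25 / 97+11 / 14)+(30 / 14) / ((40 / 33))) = -461720 / 98801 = -4.67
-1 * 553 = -553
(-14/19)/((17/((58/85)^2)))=-47096/2333675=-0.02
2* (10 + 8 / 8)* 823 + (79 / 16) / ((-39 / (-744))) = 473205 / 26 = 18200.19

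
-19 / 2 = -9.50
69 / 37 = 1.86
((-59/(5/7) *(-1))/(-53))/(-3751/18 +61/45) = 2478/329183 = 0.01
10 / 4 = 5 / 2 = 2.50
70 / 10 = 7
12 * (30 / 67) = 360 / 67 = 5.37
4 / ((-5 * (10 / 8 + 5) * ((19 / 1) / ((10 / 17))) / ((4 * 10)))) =-256 / 1615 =-0.16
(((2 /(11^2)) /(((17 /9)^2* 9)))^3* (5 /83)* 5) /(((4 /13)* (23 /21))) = 9950850 /81631084745773981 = 0.00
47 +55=102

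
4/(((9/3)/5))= 20/3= 6.67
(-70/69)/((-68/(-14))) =-245/1173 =-0.21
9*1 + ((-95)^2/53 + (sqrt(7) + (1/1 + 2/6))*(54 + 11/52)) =2819*sqrt(7)/52 + 519985/2067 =395.00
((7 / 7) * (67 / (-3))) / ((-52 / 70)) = 2345 / 78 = 30.06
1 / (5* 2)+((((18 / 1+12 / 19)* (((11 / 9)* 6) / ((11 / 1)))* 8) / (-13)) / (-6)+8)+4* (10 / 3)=56087 / 2470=22.71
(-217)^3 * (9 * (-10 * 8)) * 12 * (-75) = -6621466824000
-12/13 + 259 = 3355/13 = 258.08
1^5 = 1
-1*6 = -6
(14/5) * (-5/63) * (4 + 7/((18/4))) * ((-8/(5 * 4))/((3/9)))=40/27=1.48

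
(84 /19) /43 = 84 /817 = 0.10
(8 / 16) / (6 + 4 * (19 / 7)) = 7 / 236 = 0.03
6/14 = 3/7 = 0.43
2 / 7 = 0.29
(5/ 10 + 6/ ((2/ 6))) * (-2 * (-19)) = 703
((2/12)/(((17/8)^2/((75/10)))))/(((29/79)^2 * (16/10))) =312050/243049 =1.28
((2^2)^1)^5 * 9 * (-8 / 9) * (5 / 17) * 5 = -204800 / 17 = -12047.06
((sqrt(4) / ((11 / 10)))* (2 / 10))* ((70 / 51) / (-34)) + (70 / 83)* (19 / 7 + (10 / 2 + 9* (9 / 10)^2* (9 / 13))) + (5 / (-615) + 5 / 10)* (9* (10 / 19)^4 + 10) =2933578366848163 / 183277956157010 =16.01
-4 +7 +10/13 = 49/13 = 3.77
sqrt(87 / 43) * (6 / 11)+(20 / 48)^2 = 0.95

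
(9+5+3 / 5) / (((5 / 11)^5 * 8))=11756723 / 125000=94.05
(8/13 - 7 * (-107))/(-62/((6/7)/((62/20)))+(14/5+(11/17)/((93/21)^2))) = -4776121950/1410636773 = -3.39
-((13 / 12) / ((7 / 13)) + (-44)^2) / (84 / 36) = -162793 / 196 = -830.58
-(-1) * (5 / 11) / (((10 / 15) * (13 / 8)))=60 / 143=0.42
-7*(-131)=917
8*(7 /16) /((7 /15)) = 15 /2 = 7.50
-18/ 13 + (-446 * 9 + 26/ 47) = -2453062/ 611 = -4014.83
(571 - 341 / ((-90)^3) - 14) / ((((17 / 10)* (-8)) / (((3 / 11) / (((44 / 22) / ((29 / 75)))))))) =-11775546889 / 5452920000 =-2.16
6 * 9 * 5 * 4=1080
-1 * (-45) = 45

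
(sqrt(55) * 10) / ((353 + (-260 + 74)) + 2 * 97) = 10 * sqrt(55) / 361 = 0.21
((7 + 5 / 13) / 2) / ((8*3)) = 2 / 13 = 0.15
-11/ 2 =-5.50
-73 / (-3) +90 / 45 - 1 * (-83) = 328 / 3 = 109.33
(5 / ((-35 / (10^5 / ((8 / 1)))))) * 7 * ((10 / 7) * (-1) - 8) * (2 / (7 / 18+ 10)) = 2700000 / 119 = 22689.08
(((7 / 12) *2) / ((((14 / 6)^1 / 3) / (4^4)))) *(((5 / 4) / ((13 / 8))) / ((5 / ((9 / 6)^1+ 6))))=5760 / 13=443.08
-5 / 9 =-0.56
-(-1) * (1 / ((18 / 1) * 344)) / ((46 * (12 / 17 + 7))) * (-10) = -85 / 18656496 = -0.00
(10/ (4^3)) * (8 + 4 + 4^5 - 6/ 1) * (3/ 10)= 1545/ 32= 48.28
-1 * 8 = -8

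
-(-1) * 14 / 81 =14 / 81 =0.17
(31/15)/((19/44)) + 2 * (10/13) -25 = -69193/3705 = -18.68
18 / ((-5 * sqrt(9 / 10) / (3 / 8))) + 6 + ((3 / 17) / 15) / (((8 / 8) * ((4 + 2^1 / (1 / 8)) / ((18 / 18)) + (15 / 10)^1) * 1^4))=4.58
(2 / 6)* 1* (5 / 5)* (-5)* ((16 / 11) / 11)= -80 / 363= -0.22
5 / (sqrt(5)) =sqrt(5) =2.24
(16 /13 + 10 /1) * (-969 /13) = -141474 /169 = -837.12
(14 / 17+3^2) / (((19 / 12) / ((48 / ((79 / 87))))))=8368704 / 25517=327.97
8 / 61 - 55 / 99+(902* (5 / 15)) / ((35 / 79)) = 13032059 / 19215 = 678.22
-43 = -43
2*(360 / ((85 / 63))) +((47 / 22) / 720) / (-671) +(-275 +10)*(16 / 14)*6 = -1623375964633 / 1264808160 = -1283.50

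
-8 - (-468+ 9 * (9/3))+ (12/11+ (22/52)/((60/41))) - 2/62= 231055631/531960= 434.35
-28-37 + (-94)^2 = 8771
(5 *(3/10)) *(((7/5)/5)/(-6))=-7/100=-0.07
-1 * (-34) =34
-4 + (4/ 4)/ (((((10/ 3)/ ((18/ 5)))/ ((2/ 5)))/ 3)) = -338/ 125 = -2.70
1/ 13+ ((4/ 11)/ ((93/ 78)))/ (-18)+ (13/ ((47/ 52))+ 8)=42084115/ 1875159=22.44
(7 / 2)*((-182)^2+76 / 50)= 2898483 / 25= 115939.32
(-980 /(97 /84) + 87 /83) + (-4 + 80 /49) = -335315845 /394499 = -849.98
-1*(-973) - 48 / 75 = 24309 / 25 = 972.36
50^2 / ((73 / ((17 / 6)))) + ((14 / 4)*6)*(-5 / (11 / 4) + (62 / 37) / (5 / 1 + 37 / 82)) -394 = -4365332396 / 13280817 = -328.69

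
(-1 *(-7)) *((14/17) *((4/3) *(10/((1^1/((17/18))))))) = 1960/27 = 72.59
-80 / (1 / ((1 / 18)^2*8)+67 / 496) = -7936 / 4031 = -1.97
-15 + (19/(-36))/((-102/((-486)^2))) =41043/34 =1207.15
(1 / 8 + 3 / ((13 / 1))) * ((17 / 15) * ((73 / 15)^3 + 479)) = 630774409 / 2632500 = 239.61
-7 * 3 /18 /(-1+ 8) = -1 /6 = -0.17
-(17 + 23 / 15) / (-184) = 139 / 1380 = 0.10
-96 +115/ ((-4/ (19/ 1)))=-2569/ 4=-642.25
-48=-48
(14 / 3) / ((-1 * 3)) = -14 / 9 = -1.56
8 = 8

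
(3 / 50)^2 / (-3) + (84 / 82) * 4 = 419877 / 102500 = 4.10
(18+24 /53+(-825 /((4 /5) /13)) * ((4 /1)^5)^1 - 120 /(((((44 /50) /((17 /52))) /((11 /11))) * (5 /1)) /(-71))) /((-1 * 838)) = 104039574321 /6351202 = 16381.08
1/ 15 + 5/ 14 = 89/ 210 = 0.42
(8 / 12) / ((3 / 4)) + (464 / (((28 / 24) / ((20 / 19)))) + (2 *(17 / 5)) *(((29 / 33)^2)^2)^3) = 466926299436960575256082 / 1109146527443734999065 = 420.98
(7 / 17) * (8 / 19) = 56 / 323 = 0.17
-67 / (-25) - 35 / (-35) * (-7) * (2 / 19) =923 / 475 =1.94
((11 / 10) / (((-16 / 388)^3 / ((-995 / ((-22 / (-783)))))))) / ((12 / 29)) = 1374696365463 / 1024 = 1342476919.40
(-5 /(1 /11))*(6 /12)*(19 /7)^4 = -7167655 /4802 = -1492.64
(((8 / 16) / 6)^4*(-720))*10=-25 / 72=-0.35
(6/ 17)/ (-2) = -3/ 17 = -0.18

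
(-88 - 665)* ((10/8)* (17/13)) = -64005/52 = -1230.87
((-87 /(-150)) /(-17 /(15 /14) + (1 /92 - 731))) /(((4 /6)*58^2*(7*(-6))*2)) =69 /16737934640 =0.00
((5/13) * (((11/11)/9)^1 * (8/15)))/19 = 8/6669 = 0.00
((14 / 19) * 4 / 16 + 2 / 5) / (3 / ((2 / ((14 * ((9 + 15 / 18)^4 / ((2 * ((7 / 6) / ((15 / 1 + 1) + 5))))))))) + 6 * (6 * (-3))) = 0.00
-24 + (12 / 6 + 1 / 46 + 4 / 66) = -33271 / 1518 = -21.92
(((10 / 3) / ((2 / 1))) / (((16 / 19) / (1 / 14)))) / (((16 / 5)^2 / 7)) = 0.10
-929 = -929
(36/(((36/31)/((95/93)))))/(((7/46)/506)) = 2211220/21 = 105296.19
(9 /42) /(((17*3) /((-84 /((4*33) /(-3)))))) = 3 /374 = 0.01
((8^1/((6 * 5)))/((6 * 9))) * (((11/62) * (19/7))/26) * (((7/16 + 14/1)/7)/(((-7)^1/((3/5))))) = -2299/142178400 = -0.00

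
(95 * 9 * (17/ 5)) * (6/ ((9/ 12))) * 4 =93024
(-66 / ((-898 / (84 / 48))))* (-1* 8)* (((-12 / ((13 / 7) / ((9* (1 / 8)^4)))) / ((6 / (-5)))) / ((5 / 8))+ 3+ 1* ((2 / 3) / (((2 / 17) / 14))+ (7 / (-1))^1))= -57928409 / 747136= -77.53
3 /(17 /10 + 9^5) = 30 /590507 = 0.00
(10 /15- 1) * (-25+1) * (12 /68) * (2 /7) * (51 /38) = 72 /133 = 0.54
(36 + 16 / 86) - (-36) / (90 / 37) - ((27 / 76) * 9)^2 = 50620977 / 1241840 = 40.76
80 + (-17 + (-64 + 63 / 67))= -4 / 67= -0.06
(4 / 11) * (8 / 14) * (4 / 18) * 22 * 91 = 832 / 9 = 92.44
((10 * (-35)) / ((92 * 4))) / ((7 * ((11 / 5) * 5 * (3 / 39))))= -325 / 2024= -0.16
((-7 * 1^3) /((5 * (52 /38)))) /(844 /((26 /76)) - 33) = -133 /316430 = -0.00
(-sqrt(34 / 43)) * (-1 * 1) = sqrt(1462) / 43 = 0.89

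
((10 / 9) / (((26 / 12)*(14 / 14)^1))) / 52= 5 / 507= 0.01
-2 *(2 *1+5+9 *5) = -104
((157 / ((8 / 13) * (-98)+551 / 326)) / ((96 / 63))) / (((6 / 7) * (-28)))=2328781 / 31797888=0.07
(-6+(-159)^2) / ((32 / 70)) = 884625 / 16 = 55289.06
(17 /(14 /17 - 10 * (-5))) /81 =289 /69984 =0.00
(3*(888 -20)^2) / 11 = 2260272 / 11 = 205479.27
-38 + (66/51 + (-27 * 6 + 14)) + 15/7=-21725/119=-182.56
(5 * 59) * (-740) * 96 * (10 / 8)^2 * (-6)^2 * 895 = -1055043900000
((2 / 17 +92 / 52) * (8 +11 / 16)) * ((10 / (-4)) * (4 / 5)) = -57963 / 1768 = -32.78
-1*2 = -2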